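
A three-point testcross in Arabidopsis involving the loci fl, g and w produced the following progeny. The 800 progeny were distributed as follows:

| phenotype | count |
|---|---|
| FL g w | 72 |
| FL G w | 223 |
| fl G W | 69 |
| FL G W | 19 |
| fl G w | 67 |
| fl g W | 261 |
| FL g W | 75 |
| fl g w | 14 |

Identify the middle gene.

w

The two most frequent reciprocal classes, FL G w and fl g W, are the parental types, so the F1 was FL G w / fl g W.
The two rarest classes, FL G W and fl g w, are the double crossovers. Comparing them with the parentals, only the w allele has switched, so w is the middle locus and the order is fl – w – g.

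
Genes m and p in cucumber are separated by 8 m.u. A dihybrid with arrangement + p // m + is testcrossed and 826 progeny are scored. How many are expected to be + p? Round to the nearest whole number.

380

A map distance of 8 m.u. corresponds to a recombination frequency of 0.080.
The F1 is + p / m +, so + p is a parental gamete class with expected frequency (1 − r)/2 = 0.920/2 = 0.4600.
Expected number = 0.4600 × 826 = 379.96 ≈ 380.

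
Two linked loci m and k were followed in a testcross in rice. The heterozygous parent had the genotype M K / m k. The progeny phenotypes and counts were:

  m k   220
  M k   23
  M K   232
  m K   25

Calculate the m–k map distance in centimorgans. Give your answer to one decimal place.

The recombinant classes are M k and m K: 23 + 25 = 48.
Recombination frequency = 48/500 = 0.0960 ≈ 9.6%, i.e. 9.6 centimorgans.

9.6 centimorgans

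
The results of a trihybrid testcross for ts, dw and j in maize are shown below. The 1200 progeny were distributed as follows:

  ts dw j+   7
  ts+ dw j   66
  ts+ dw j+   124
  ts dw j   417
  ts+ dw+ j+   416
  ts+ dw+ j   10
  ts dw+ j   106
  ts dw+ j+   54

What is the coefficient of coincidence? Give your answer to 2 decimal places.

0.60

The two most frequent reciprocal classes, ts dw j and ts+ dw+ j+, are the parental types, so the F1 was ts dw j / ts+ dw+ j+.
The two rarest classes, ts dw j+ and ts+ dw+ j, are the double crossovers. Comparing them with the parentals, only the j allele has switched, so j is the middle locus and the order is ts – j – dw.
ts–j: (120 + 17)/1200 = 0.1142; j–dw: (230 + 17)/1200 = 0.2058.
Expected DCO frequency = 0.1142 × 0.2058 ≈ 0.02350; observed = 17/1200 ≈ 0.01417.
Coefficient of coincidence = 0.01417/0.02350 ≈ 0.60.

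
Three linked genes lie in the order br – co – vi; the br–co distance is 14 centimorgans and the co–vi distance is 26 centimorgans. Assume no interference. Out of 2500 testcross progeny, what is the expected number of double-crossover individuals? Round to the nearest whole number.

91

Map distances give recombination frequencies of 0.140 and 0.260 for the two intervals.
With no interference, expected double-crossover frequency = 0.140 × 0.260 = 0.03640.
Expected number = 0.03640 × 2500 = 91.00 ≈ 91.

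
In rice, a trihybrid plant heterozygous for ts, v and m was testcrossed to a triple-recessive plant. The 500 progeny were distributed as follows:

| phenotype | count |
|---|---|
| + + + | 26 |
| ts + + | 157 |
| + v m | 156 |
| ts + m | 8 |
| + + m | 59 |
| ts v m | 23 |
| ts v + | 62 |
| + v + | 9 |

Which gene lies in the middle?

The two most frequent reciprocal classes, + v m and ts + +, are the parental types, so the F1 was + v m / ts + +.
The two rarest classes, + v + and ts + m, are the double crossovers. Comparing them with the parentals, only the m allele has switched, so m is the middle locus and the order is v – m – ts.

m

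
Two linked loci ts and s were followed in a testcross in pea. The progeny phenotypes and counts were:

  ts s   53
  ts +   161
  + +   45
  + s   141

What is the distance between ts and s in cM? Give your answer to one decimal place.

The two most frequent classes, + s (141) and ts + (161), are the parental types, so the F1 was + s / ts +.
The recombinant classes are + + and ts s: 45 + 53 = 98.
Recombination frequency = 98/400 = 0.2450 ≈ 24.5%, i.e. 24.5 cM.

24.5 cM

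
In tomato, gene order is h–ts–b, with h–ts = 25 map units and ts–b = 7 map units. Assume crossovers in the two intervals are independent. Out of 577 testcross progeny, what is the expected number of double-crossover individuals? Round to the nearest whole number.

10

Map distances give recombination frequencies of 0.250 and 0.070 for the two intervals.
With no interference, expected double-crossover frequency = 0.250 × 0.070 = 0.01750.
Expected number = 0.01750 × 577 = 10.10 ≈ 10.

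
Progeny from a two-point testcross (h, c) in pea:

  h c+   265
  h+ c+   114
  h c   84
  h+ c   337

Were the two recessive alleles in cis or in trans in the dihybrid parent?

The two most frequent classes are h+ c (337) and h c+ (265); these are the parental (non-recombinant) types.
So the F1 carried h+ c on one chromosome and h c+ on the other — the recessive alleles are on opposite chromosomes (trans / repulsion).

trans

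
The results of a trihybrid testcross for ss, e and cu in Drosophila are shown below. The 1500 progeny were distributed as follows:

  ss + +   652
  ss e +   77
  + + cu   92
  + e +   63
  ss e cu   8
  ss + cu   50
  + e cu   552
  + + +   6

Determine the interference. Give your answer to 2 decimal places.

The two most frequent reciprocal classes, + e cu and ss + +, are the parental types, so the F1 was + e cu / ss + +.
The two rarest classes, ss e cu and + + +, are the double crossovers. Comparing them with the parentals, only the ss allele has switched, so ss is the middle locus and the order is e – ss – cu.
e–ss: (169 + 14)/1500 = 0.1220; ss–cu: (113 + 14)/1500 = 0.0847.
Expected DCO frequency = 0.1220 × 0.0847 ≈ 0.01033; observed = 14/1500 ≈ 0.00933.
Coefficient of coincidence = 0.00933/0.01033 ≈ 0.90; interference = 1 − 0.90 = 0.10.

0.10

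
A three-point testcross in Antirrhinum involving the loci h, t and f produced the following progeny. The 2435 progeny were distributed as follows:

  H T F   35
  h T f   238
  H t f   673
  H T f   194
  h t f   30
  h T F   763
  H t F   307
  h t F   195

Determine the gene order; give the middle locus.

The two most frequent reciprocal classes, H t f and h T F, are the parental types, so the F1 was H t f / h T F.
The two rarest classes, h t f and H T F, are the double crossovers. Comparing them with the parentals, only the h allele has switched, so h is the middle locus and the order is f – h – t.

h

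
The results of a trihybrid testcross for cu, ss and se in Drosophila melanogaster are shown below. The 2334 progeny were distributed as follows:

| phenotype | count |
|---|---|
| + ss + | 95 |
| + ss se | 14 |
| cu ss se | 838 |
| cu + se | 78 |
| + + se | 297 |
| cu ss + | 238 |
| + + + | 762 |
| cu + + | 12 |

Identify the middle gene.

The two most frequent reciprocal classes, + + + and cu ss se, are the parental types, so the F1 was + + + / cu ss se.
The two rarest classes, cu + + and + ss se, are the double crossovers. Comparing them with the parentals, only the cu allele has switched, so cu is the middle locus and the order is ss – cu – se.

cu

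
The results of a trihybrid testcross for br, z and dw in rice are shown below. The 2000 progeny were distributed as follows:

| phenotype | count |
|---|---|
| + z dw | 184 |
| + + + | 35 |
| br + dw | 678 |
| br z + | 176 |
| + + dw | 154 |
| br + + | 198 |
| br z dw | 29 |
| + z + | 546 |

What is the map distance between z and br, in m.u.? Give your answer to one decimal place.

19.7 m.u.

The two most frequent reciprocal classes, br + dw and + z +, are the parental types, so the F1 was br + dw / + z +.
The two rarest classes, br z dw and + + +, are the double crossovers. Comparing them with the parentals, only the z allele has switched, so z is the middle locus and the order is br – z – dw.
Crossovers in the br–z interval produce the single-crossover classes + + dw and br z + (154 + 176 = 330) plus the double crossovers (64).
RF(br–z) = (330 + 64) / 2000 = 394/2000 = 0.1970 → 19.7 m.u.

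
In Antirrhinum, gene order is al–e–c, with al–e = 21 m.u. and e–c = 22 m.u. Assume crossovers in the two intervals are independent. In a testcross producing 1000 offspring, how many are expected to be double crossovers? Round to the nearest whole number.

46

Map distances give recombination frequencies of 0.210 and 0.220 for the two intervals.
With no interference, expected double-crossover frequency = 0.210 × 0.220 = 0.04620.
Expected number = 0.04620 × 1000 = 46.20 ≈ 46.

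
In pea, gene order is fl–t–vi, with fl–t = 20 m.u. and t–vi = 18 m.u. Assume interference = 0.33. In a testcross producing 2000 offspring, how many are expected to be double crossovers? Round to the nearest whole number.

Map distances give recombination frequencies of 0.200 and 0.180 for the two intervals.
With interference 0.33 (so coincidence = 0.67), expected double-crossover frequency = 0.200 × 0.180 × 0.67 = 0.02412.
Expected number = 0.02412 × 2000 = 48.24 ≈ 48.

48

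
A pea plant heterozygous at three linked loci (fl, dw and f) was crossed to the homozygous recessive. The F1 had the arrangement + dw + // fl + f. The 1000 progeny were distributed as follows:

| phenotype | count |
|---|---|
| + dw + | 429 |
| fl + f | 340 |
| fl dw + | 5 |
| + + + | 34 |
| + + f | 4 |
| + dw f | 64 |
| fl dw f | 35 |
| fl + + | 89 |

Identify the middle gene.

The two rarest classes, fl dw + and + + f, are the double crossovers. Comparing them with the parentals, only the fl allele has switched, so fl is the middle locus and the order is f – fl – dw.

fl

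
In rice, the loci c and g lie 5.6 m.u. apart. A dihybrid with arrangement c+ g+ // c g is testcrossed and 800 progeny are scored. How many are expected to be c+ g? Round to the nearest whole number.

A map distance of 5.6 m.u. corresponds to a recombination frequency of 0.056.
The F1 is c+ g+ / c g, so c+ g is a recombinant gamete class with expected frequency r/2 = 0.056/2 = 0.0280.
Expected number = 0.0280 × 800 = 22.40 ≈ 22.

22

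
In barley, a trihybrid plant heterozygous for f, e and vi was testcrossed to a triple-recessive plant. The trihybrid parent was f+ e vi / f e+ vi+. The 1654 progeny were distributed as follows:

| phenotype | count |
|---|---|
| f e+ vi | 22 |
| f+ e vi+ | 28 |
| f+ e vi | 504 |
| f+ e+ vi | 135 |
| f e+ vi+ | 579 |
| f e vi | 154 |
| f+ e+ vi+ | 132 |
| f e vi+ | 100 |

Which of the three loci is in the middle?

The two rarest classes, f+ e vi+ and f e+ vi, are the double crossovers. Comparing them with the parentals, only the vi allele has switched, so vi is the middle locus and the order is f – vi – e.

vi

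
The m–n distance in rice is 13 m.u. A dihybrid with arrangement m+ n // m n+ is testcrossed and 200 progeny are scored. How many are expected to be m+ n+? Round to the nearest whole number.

13

A map distance of 13 m.u. corresponds to a recombination frequency of 0.130.
The F1 is m+ n / m n+, so m+ n+ is a recombinant gamete class with expected frequency r/2 = 0.130/2 = 0.0650.
Expected number = 0.0650 × 200 = 13.00 ≈ 13.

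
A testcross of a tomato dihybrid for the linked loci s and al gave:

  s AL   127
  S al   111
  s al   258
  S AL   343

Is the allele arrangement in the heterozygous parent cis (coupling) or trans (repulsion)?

The two most frequent classes are S AL (343) and s al (258); these are the parental (non-recombinant) types.
So the F1 carried S AL on one chromosome and s al on the other — the recessive alleles are on the same chromosome (cis / coupling).

cis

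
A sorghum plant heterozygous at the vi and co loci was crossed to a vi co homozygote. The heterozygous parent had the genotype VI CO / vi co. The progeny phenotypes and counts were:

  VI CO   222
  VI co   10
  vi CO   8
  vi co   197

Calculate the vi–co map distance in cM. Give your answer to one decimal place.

The recombinant classes are VI co and vi CO: 10 + 8 = 18.
Recombination frequency = 18/437 = 0.0412 ≈ 4.1%, i.e. 4.1 cM.

4.1 cM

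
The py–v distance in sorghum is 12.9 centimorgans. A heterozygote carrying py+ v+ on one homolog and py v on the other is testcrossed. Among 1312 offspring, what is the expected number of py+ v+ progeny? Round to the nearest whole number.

A map distance of 12.9 centimorgans corresponds to a recombination frequency of 0.129.
The F1 is py+ v+ / py v, so py+ v+ is a parental gamete class with expected frequency (1 − r)/2 = 0.871/2 = 0.4355.
Expected number = 0.4355 × 1312 = 571.38 ≈ 571.

571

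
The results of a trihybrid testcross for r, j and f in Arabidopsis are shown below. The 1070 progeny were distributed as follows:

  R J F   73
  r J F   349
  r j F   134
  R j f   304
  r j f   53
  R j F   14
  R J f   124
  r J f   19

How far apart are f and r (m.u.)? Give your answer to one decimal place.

14.9 m.u.

The two most frequent reciprocal classes, R j f and r J F, are the parental types, so the F1 was R j f / r J F.
The two rarest classes, R j F and r J f, are the double crossovers. Comparing them with the parentals, only the f allele has switched, so f is the middle locus and the order is r – f – j.
Crossovers in the r–f interval produce the single-crossover classes r j f and R J F (53 + 73 = 126) plus the double crossovers (33).
RF(r–f) = (126 + 33) / 1070 = 159/1070 = 0.1486 → 14.9 m.u.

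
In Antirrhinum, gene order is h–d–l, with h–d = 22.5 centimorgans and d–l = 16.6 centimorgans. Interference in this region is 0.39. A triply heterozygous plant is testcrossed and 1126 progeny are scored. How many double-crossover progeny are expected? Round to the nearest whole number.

Map distances give recombination frequencies of 0.225 and 0.166 for the two intervals.
With interference 0.39 (so coincidence = 0.61), expected double-crossover frequency = 0.225 × 0.166 × 0.61 = 0.02278.
Expected number = 0.02278 × 1126 = 25.65 ≈ 26.

26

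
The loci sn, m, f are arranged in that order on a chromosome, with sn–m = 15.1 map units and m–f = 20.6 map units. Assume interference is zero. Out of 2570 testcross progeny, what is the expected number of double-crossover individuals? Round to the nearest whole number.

Map distances give recombination frequencies of 0.151 and 0.206 for the two intervals.
With no interference, expected double-crossover frequency = 0.151 × 0.206 = 0.03111.
Expected number = 0.03111 × 2570 = 79.94 ≈ 80.

80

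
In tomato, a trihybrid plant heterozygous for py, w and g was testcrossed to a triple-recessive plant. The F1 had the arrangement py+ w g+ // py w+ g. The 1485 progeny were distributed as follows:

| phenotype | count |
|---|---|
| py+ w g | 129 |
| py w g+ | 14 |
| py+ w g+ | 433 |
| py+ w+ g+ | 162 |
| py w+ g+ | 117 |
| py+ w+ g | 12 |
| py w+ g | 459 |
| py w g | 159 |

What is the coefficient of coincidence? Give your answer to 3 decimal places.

The two rarest classes, py w g+ and py+ w+ g, are the double crossovers. Comparing them with the parentals, only the py allele has switched, so py is the middle locus and the order is g – py – w.
g–py: (246 + 26)/1485 = 0.1832; py–w: (321 + 26)/1485 = 0.2337.
Expected DCO frequency = 0.1832 × 0.2337 ≈ 0.04281; observed = 26/1485 ≈ 0.01751.
Coefficient of coincidence = 0.01751/0.04281 ≈ 0.409.

0.409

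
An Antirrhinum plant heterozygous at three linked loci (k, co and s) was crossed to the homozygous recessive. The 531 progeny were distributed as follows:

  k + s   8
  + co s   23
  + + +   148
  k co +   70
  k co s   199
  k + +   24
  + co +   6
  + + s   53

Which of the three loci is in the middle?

The two most frequent reciprocal classes, k co s and + + +, are the parental types, so the F1 was k co s / + + +.
The two rarest classes, k + s and + co +, are the double crossovers. Comparing them with the parentals, only the co allele has switched, so co is the middle locus and the order is s – co – k.

co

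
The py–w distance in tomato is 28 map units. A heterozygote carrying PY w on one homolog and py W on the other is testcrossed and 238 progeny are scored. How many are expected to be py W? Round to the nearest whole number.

A map distance of 28 map units corresponds to a recombination frequency of 0.280.
The F1 is PY w / py W, so py W is a parental gamete class with expected frequency (1 − r)/2 = 0.720/2 = 0.3600.
Expected number = 0.3600 × 238 = 85.68 ≈ 86.

86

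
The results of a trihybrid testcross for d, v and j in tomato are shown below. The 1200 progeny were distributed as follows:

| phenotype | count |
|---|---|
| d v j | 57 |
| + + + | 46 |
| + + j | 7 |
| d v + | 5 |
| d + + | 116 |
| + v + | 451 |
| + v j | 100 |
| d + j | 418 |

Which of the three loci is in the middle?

d

The two most frequent reciprocal classes, d + j and + v +, are the parental types, so the F1 was d + j / + v +.
The two rarest classes, + + j and d v +, are the double crossovers. Comparing them with the parentals, only the d allele has switched, so d is the middle locus and the order is v – d – j.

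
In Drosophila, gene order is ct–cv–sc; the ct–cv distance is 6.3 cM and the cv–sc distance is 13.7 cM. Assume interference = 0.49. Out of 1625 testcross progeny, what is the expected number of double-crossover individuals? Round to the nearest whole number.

Map distances give recombination frequencies of 0.063 and 0.137 for the two intervals.
With interference 0.49 (so coincidence = 0.51), expected double-crossover frequency = 0.063 × 0.137 × 0.51 = 0.00440.
Expected number = 0.00440 × 1625 = 7.15 ≈ 7.

7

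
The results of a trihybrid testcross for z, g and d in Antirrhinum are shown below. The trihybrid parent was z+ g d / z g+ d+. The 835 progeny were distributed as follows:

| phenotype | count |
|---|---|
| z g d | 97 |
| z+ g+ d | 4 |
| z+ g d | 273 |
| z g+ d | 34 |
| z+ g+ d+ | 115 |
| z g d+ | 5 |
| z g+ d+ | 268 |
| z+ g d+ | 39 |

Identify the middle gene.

g

The two rarest classes, z+ g+ d and z g d+, are the double crossovers. Comparing them with the parentals, only the g allele has switched, so g is the middle locus and the order is z – g – d.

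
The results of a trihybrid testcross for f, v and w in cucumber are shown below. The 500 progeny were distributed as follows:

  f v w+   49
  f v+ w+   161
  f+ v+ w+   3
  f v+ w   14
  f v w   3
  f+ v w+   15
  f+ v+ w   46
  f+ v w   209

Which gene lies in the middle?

f

The two most frequent reciprocal classes, f v+ w+ and f+ v w, are the parental types, so the F1 was f v+ w+ / f+ v w.
The two rarest classes, f+ v+ w+ and f v w, are the double crossovers. Comparing them with the parentals, only the f allele has switched, so f is the middle locus and the order is v – f – w.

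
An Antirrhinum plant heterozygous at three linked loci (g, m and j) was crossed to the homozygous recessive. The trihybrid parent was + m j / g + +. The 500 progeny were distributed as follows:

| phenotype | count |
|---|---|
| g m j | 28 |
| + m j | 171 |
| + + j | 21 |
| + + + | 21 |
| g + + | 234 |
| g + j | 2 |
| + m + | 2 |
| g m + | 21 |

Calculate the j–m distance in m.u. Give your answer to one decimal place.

9.2 m.u.

The two rarest classes, + m + and g + j, are the double crossovers. Comparing them with the parentals, only the j allele has switched, so j is the middle locus and the order is m – j – g.
Crossovers in the m–j interval produce the single-crossover classes + + j and g m + (21 + 21 = 42) plus the double crossovers (4).
RF(m–j) = (42 + 4) / 500 = 46/500 = 0.0920 → 9.2 m.u.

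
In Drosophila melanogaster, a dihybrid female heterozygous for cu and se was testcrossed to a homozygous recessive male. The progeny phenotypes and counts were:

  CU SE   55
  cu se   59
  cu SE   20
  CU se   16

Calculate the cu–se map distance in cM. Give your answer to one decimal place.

The two most frequent classes, CU SE (55) and cu se (59), are the parental types, so the F1 was CU SE / cu se.
The recombinant classes are CU se and cu SE: 16 + 20 = 36.
Recombination frequency = 36/150 = 0.2400 ≈ 24.0%, i.e. 24.0 cM.

24.0 cM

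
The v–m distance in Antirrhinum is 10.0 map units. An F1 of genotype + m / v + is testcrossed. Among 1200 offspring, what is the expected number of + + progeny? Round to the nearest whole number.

A map distance of 10.0 map units corresponds to a recombination frequency of 0.100.
The F1 is + m / v +, so + + is a recombinant gamete class with expected frequency r/2 = 0.100/2 = 0.0500.
Expected number = 0.0500 × 1200 = 60.00 ≈ 60.

60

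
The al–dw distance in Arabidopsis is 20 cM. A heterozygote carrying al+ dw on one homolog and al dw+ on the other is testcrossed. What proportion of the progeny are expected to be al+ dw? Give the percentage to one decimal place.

40.0%

A map distance of 20 cM corresponds to a recombination frequency of 0.200.
The F1 is al+ dw / al dw+, so al+ dw is a parental gamete class with expected frequency (1 − r)/2 = 0.800/2 = 0.4000.
That is 0.4000 = 40.0% of the progeny.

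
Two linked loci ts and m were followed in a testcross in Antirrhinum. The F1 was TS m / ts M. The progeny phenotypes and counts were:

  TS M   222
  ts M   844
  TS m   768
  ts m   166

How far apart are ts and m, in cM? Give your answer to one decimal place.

19.4 cM

The recombinant classes are TS M and ts m: 222 + 166 = 388.
Recombination frequency = 388/2000 = 0.1940 ≈ 19.4%, i.e. 19.4 cM.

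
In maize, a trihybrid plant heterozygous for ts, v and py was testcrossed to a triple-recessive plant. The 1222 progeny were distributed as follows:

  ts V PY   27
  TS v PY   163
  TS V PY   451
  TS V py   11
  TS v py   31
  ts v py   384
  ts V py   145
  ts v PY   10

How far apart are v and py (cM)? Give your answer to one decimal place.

26.9 cM

The two most frequent reciprocal classes, ts v py and TS V PY, are the parental types, so the F1 was ts v py / TS V PY.
The two rarest classes, ts v PY and TS V py, are the double crossovers. Comparing them with the parentals, only the py allele has switched, so py is the middle locus and the order is v – py – ts.
Crossovers in the v–py interval produce the single-crossover classes ts V py and TS v PY (145 + 163 = 308) plus the double crossovers (21).
RF(v–py) = (308 + 21) / 1222 = 329/1222 = 0.2692 → 26.9 cM.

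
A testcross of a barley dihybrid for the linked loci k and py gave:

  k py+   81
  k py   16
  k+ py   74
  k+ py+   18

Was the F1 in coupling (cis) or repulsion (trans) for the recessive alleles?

trans

The two most frequent classes are k+ py (74) and k py+ (81); these are the parental (non-recombinant) types.
So the F1 carried k+ py on one chromosome and k py+ on the other — the recessive alleles are on opposite chromosomes (trans / repulsion).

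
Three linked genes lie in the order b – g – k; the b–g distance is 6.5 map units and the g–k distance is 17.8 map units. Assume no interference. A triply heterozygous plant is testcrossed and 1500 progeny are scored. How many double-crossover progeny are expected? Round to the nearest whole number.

Map distances give recombination frequencies of 0.065 and 0.178 for the two intervals.
With no interference, expected double-crossover frequency = 0.065 × 0.178 = 0.01157.
Expected number = 0.01157 × 1500 = 17.36 ≈ 17.

17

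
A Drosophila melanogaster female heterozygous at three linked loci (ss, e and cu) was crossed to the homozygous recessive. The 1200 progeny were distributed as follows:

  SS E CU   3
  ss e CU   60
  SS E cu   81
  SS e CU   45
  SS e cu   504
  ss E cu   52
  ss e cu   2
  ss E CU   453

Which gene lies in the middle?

The two most frequent reciprocal classes, SS e cu and ss E CU, are the parental types, so the F1 was SS e cu / ss E CU.
The two rarest classes, ss e cu and SS E CU, are the double crossovers. Comparing them with the parentals, only the ss allele has switched, so ss is the middle locus and the order is cu – ss – e.

ss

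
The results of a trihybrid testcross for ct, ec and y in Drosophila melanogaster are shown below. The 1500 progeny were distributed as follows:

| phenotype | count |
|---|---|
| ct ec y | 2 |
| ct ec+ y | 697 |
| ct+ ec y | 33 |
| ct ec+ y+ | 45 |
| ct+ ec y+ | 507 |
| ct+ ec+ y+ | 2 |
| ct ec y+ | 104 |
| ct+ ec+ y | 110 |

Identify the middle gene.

ec

The two most frequent reciprocal classes, ct+ ec y+ and ct ec+ y, are the parental types, so the F1 was ct+ ec y+ / ct ec+ y.
The two rarest classes, ct+ ec+ y+ and ct ec y, are the double crossovers. Comparing them with the parentals, only the ec allele has switched, so ec is the middle locus and the order is y – ec – ct.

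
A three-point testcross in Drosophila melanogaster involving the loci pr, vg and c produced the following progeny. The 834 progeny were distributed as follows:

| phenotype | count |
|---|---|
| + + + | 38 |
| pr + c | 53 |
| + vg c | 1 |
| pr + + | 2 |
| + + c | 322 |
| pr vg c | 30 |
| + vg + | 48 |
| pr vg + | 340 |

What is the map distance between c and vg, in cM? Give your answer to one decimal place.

The two most frequent reciprocal classes, + + c and pr vg +, are the parental types, so the F1 was + + c / pr vg +.
The two rarest classes, + vg c and pr + +, are the double crossovers. Comparing them with the parentals, only the vg allele has switched, so vg is the middle locus and the order is c – vg – pr.
Crossovers in the c–vg interval produce the single-crossover classes + + + and pr vg c (38 + 30 = 68) plus the double crossovers (3).
RF(c–vg) = (68 + 3) / 834 = 71/834 = 0.0851 → 8.5 cM.

8.5 cM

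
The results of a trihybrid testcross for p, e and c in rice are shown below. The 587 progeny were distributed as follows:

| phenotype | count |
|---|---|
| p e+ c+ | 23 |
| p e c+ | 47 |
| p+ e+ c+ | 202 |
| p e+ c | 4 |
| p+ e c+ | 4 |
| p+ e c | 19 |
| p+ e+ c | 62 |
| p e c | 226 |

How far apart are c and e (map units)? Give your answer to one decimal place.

The two most frequent reciprocal classes, p+ e+ c+ and p e c, are the parental types, so the F1 was p+ e+ c+ / p e c.
The two rarest classes, p+ e c+ and p e+ c, are the double crossovers. Comparing them with the parentals, only the e allele has switched, so e is the middle locus and the order is p – e – c.
Crossovers in the e–c interval produce the single-crossover classes p+ e+ c and p e c+ (62 + 47 = 109) plus the double crossovers (8).
RF(e–c) = (109 + 8) / 587 = 117/587 = 0.1993 → 19.9 map units.

19.9 map units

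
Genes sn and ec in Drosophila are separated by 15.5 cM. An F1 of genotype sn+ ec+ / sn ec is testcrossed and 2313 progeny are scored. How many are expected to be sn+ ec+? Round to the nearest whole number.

977

A map distance of 15.5 cM corresponds to a recombination frequency of 0.155.
The F1 is sn+ ec+ / sn ec, so sn+ ec+ is a parental gamete class with expected frequency (1 − r)/2 = 0.845/2 = 0.4225.
Expected number = 0.4225 × 2313 = 977.24 ≈ 977.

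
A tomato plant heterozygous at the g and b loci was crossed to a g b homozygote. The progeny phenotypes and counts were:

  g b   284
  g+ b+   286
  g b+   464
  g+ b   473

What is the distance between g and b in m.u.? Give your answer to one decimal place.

The two most frequent classes, g+ b (473) and g b+ (464), are the parental types, so the F1 was g+ b / g b+.
The recombinant classes are g+ b+ and g b: 286 + 284 = 570.
Recombination frequency = 570/1507 = 0.3782 ≈ 37.8%, i.e. 37.8 m.u.

37.8 m.u.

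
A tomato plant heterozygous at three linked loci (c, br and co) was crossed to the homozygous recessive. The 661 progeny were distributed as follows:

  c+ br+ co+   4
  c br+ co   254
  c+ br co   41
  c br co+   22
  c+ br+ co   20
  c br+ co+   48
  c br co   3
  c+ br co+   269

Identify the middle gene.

The two most frequent reciprocal classes, c br+ co and c+ br co+, are the parental types, so the F1 was c br+ co / c+ br co+.
The two rarest classes, c br co and c+ br+ co+, are the double crossovers. Comparing them with the parentals, only the br allele has switched, so br is the middle locus and the order is c – br – co.

br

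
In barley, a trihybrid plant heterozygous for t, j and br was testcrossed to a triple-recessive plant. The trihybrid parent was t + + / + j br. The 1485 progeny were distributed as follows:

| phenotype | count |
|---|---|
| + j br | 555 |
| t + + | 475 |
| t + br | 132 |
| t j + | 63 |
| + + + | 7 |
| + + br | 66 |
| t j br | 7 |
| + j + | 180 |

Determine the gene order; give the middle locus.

t

The two rarest classes, + + + and t j br, are the double crossovers. Comparing them with the parentals, only the t allele has switched, so t is the middle locus and the order is br – t – j.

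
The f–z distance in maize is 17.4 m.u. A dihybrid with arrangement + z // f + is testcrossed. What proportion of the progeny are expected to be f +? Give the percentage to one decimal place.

41.3%

A map distance of 17.4 m.u. corresponds to a recombination frequency of 0.174.
The F1 is + z / f +, so f + is a parental gamete class with expected frequency (1 − r)/2 = 0.826/2 = 0.4130.
That is 0.4130 = 41.3% of the progeny.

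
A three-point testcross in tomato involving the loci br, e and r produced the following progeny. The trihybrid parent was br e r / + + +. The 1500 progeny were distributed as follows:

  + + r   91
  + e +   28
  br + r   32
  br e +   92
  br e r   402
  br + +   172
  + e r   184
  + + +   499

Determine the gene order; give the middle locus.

e

The two rarest classes, br + r and + e +, are the double crossovers. Comparing them with the parentals, only the e allele has switched, so e is the middle locus and the order is r – e – br.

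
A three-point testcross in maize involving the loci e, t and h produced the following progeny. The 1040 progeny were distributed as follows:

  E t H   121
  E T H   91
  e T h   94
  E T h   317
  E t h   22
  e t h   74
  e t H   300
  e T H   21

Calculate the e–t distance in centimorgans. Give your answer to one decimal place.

24.8 centimorgans

The two most frequent reciprocal classes, E T h and e t H, are the parental types, so the F1 was E T h / e t H.
The two rarest classes, E t h and e T H, are the double crossovers. Comparing them with the parentals, only the t allele has switched, so t is the middle locus and the order is e – t – h.
Crossovers in the e–t interval produce the single-crossover classes e T h and E t H (94 + 121 = 215) plus the double crossovers (43).
RF(e–t) = (215 + 43) / 1040 = 258/1040 = 0.2481 → 24.8 centimorgans.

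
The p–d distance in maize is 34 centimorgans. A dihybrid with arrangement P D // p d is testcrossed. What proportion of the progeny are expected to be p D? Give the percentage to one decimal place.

A map distance of 34 centimorgans corresponds to a recombination frequency of 0.340.
The F1 is P D / p d, so p D is a recombinant gamete class with expected frequency r/2 = 0.340/2 = 0.1700.
That is 0.1700 = 17.0% of the progeny.

17.0%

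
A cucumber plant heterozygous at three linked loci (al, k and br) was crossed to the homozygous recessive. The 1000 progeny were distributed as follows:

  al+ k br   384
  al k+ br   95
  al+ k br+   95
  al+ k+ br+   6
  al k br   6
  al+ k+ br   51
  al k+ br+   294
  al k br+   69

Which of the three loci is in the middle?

al

The two most frequent reciprocal classes, al+ k br and al k+ br+, are the parental types, so the F1 was al+ k br / al k+ br+.
The two rarest classes, al k br and al+ k+ br+, are the double crossovers. Comparing them with the parentals, only the al allele has switched, so al is the middle locus and the order is br – al – k.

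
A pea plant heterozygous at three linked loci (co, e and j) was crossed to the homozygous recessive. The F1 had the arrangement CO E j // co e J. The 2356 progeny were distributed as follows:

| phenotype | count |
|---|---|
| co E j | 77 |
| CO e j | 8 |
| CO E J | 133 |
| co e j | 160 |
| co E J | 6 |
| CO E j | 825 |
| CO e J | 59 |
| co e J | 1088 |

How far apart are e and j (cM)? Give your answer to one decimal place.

13.0 cM

The two rarest classes, CO e j and co E J, are the double crossovers. Comparing them with the parentals, only the e allele has switched, so e is the middle locus and the order is co – e – j.
Crossovers in the e–j interval produce the single-crossover classes CO E J and co e j (133 + 160 = 293) plus the double crossovers (14).
RF(e–j) = (293 + 14) / 2356 = 307/2356 = 0.1303 → 13.0 cM.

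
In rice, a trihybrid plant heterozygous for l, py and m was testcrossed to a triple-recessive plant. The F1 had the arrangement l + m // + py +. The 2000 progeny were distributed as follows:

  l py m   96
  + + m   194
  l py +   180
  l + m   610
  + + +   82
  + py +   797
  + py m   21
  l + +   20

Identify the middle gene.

m

The two rarest classes, l + + and + py m, are the double crossovers. Comparing them with the parentals, only the m allele has switched, so m is the middle locus and the order is py – m – l.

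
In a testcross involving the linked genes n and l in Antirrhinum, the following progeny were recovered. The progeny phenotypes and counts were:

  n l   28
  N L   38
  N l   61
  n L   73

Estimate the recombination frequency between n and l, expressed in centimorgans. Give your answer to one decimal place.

33.0 centimorgans

The two most frequent classes, N l (61) and n L (73), are the parental types, so the F1 was N l / n L.
The recombinant classes are N L and n l: 38 + 28 = 66.
Recombination frequency = 66/200 = 0.3300 ≈ 33.0%, i.e. 33.0 centimorgans.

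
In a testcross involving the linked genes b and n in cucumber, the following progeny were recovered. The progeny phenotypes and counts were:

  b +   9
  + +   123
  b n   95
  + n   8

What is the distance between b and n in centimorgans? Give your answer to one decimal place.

7.2 centimorgans

The two most frequent classes, + + (123) and b n (95), are the parental types, so the F1 was + + / b n.
The recombinant classes are + n and b +: 8 + 9 = 17.
Recombination frequency = 17/235 = 0.0723 ≈ 7.2%, i.e. 7.2 centimorgans.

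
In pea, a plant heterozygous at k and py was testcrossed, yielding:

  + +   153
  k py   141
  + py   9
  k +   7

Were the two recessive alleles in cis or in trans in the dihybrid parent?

cis

The two most frequent classes are + + (153) and k py (141); these are the parental (non-recombinant) types.
So the F1 carried + + on one chromosome and k py on the other — the recessive alleles are on the same chromosome (cis / coupling).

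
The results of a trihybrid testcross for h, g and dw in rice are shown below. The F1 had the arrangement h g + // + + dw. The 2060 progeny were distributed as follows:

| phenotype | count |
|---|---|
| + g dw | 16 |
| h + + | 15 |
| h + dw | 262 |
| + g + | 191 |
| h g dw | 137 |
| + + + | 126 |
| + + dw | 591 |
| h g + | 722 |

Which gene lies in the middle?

g

The two rarest classes, h + + and + g dw, are the double crossovers. Comparing them with the parentals, only the g allele has switched, so g is the middle locus and the order is h – g – dw.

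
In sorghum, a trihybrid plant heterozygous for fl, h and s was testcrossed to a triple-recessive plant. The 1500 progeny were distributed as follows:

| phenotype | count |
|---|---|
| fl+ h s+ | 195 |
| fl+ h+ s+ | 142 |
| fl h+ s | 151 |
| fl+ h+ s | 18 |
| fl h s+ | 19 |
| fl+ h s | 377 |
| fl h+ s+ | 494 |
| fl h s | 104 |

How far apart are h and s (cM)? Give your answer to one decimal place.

The two most frequent reciprocal classes, fl+ h s and fl h+ s+, are the parental types, so the F1 was fl+ h s / fl h+ s+.
The two rarest classes, fl+ h+ s and fl h s+, are the double crossovers. Comparing them with the parentals, only the h allele has switched, so h is the middle locus and the order is s – h – fl.
Crossovers in the s–h interval produce the single-crossover classes fl+ h s+ and fl h+ s (195 + 151 = 346) plus the double crossovers (37).
RF(s–h) = (346 + 37) / 1500 = 383/1500 = 0.2553 → 25.5 cM.

25.5 cM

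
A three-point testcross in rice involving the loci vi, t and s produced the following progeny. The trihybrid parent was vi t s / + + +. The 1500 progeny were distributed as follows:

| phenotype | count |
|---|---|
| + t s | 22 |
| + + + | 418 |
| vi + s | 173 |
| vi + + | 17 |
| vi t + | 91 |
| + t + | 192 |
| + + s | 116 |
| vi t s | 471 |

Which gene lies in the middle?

The two rarest classes, + t s and vi + +, are the double crossovers. Comparing them with the parentals, only the vi allele has switched, so vi is the middle locus and the order is t – vi – s.

vi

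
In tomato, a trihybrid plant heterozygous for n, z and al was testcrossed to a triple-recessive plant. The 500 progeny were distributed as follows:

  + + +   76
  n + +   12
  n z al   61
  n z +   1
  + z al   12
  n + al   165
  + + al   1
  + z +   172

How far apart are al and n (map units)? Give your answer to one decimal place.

The two most frequent reciprocal classes, n + al and + z +, are the parental types, so the F1 was n + al / + z +.
The two rarest classes, + + al and n z +, are the double crossovers. Comparing them with the parentals, only the n allele has switched, so n is the middle locus and the order is al – n – z.
Crossovers in the al–n interval produce the single-crossover classes n + + and + z al (12 + 12 = 24) plus the double crossovers (2).
RF(al–n) = (24 + 2) / 500 = 26/500 = 0.0520 → 5.2 map units.

5.2 map units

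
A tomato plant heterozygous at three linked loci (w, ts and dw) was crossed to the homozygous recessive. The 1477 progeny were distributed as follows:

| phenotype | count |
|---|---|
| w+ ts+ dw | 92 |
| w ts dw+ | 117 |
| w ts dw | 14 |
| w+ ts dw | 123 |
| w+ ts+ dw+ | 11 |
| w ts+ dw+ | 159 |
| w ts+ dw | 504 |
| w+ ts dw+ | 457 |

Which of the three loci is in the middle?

ts

The two most frequent reciprocal classes, w ts+ dw and w+ ts dw+, are the parental types, so the F1 was w ts+ dw / w+ ts dw+.
The two rarest classes, w ts dw and w+ ts+ dw+, are the double crossovers. Comparing them with the parentals, only the ts allele has switched, so ts is the middle locus and the order is dw – ts – w.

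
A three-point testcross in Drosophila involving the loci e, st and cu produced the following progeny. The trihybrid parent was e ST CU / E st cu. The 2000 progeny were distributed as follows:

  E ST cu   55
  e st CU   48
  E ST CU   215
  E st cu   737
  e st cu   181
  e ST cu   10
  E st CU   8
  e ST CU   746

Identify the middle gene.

The two rarest classes, e ST cu and E st CU, are the double crossovers. Comparing them with the parentals, only the cu allele has switched, so cu is the middle locus and the order is st – cu – e.

cu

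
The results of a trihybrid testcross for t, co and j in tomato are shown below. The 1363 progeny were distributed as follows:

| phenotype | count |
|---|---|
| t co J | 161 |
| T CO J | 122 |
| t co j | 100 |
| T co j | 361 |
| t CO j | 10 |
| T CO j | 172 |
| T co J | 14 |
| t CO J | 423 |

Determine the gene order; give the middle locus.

The two most frequent reciprocal classes, T co j and t CO J, are the parental types, so the F1 was T co j / t CO J.
The two rarest classes, T co J and t CO j, are the double crossovers. Comparing them with the parentals, only the j allele has switched, so j is the middle locus and the order is co – j – t.

j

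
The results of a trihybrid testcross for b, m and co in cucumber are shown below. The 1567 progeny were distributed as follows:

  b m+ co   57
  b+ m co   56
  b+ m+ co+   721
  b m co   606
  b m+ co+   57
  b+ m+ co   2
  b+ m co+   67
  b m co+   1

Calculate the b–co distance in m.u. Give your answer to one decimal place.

The two most frequent reciprocal classes, b m co and b+ m+ co+, are the parental types, so the F1 was b m co / b+ m+ co+.
The two rarest classes, b m co+ and b+ m+ co, are the double crossovers. Comparing them with the parentals, only the co allele has switched, so co is the middle locus and the order is b – co – m.
Crossovers in the b–co interval produce the single-crossover classes b+ m co and b m+ co+ (56 + 57 = 113) plus the double crossovers (3).
RF(b–co) = (113 + 3) / 1567 = 116/1567 = 0.0740 → 7.4 m.u.

7.4 m.u.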